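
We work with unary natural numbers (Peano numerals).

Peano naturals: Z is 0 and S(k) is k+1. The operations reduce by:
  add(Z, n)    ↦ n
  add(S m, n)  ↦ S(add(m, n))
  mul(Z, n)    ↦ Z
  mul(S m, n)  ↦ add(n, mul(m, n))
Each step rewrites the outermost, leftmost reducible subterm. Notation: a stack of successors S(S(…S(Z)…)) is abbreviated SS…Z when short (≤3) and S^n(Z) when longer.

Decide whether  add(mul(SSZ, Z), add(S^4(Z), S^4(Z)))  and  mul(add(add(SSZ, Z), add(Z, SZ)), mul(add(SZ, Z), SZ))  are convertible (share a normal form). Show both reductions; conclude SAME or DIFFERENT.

Answer: DIFFERENT — A ⇓ S^8(Z), B ⇓ SSSZ

Derivation:
Term A:
  start: add(mul(SSZ, Z), add(S^4(Z), S^4(Z)))
  [1] add(add(Z, mul(SZ, Z)), add(S^4(Z), S^4(Z)))
  [2] add(mul(SZ, Z), add(S^4(Z), S^4(Z)))
  [3] add(add(Z, mul(Z, Z)), add(S^4(Z), S^4(Z)))
  [4] add(mul(Z, Z), add(S^4(Z), S^4(Z)))
  [5] add(Z, add(S^4(Z), S^4(Z)))
  [6] add(S^4(Z), S^4(Z))
  [7] S(add(SSSZ, S^4(Z)))
  [8] S(S(add(SSZ, S^4(Z))))
  [9] S(S(S(add(SZ, S^4(Z)))))
  [10] S(S(S(S(add(Z, S^4(Z))))))
  [11] S^8(Z)

Term B:
  start: mul(add(add(SSZ, Z), add(Z, SZ)), mul(add(SZ, Z), SZ))
  [1] mul(add(S(add(SZ, Z)), add(Z, SZ)), mul(add(SZ, Z), SZ))
  [2] mul(S(add(add(SZ, Z), add(Z, SZ))), mul(add(SZ, Z), SZ))
  [3] add(mul(add(SZ, Z), SZ), mul(add(add(SZ, Z), add(Z, SZ)), mul(add(SZ, Z), SZ)))
  [4] add(mul(S(add(Z, Z)), SZ), mul(add(add(SZ, Z), add(Z, SZ)), mul(add(SZ, Z), SZ)))
  [5] add(add(SZ, mul(add(Z, Z), SZ)), mul(add(add(SZ, Z), add(Z, SZ)), mul(add(SZ, Z), SZ)))
  [6] add(S(add(Z, mul(add(Z, Z), SZ))), mul(add(add(SZ, Z), add(Z, SZ)), mul(add(SZ, Z), SZ)))
  [7] S(add(add(Z, mul(add(Z, Z), SZ)), mul(add(add(SZ, Z), add(Z, SZ)), mul(add(SZ, Z), SZ))))
  [8] S(add(mul(add(Z, Z), SZ), mul(add(add(SZ, Z), add(Z, SZ)), mul(add(SZ, Z), SZ))))
  [9] S(add(mul(Z, SZ), mul(add(add(SZ, Z), add(Z, SZ)), mul(add(SZ, Z), SZ))))
  [10] S(add(Z, mul(add(add(SZ, Z), add(Z, SZ)), mul(add(SZ, Z), SZ))))
  [11] S(mul(add(add(SZ, Z), add(Z, SZ)), mul(add(SZ, Z), SZ)))
  [12] S(mul(add(S(add(Z, Z)), add(Z, SZ)), mul(add(SZ, Z), SZ)))
  [13] S(mul(S(add(add(Z, Z), add(Z, SZ))), mul(add(SZ, Z), SZ)))
  [14] S(add(mul(add(SZ, Z), SZ), mul(add(add(Z, Z), add(Z, SZ)), mul(add(SZ, Z), SZ))))
  [15] S(add(mul(S(add(Z, Z)), SZ), mul(add(add(Z, Z), add(Z, SZ)), mul(add(SZ, Z), SZ))))
  [16] S(add(add(SZ, mul(add(Z, Z), SZ)), mul(add(add(Z, Z), add(Z, SZ)), mul(add(SZ, Z), SZ))))
  [17] S(add(S(add(Z, mul(add(Z, Z), SZ))), mul(add(add(Z, Z), add(Z, SZ)), mul(add(SZ, Z), SZ))))
  [18] S(S(add(add(Z, mul(add(Z, Z), SZ)), mul(add(add(Z, Z), add(Z, SZ)), mul(add(SZ, Z), SZ)))))
  [19] S(S(add(mul(add(Z, Z), SZ), mul(add(add(Z, Z), add(Z, SZ)), mul(add(SZ, Z), SZ)))))
  [20] S(S(add(mul(Z, SZ), mul(add(add(Z, Z), add(Z, SZ)), mul(add(SZ, Z), SZ)))))
  [21] S(S(add(Z, mul(add(add(Z, Z), add(Z, SZ)), mul(add(SZ, Z), SZ)))))
  [22] S(S(mul(add(add(Z, Z), add(Z, SZ)), mul(add(SZ, Z), SZ))))
  [23] S(S(mul(add(Z, add(Z, SZ)), mul(add(SZ, Z), SZ))))
  [24] S(S(mul(add(Z, SZ), mul(add(SZ, Z), SZ))))
  [25] S(S(mul(SZ, mul(add(SZ, Z), SZ))))
  [26] S(S(add(mul(add(SZ, Z), SZ), mul(Z, mul(add(SZ, Z), SZ)))))
  [27] S(S(add(mul(S(add(Z, Z)), SZ), mul(Z, mul(add(SZ, Z), SZ)))))
  [28] S(S(add(add(SZ, mul(add(Z, Z), SZ)), mul(Z, mul(add(SZ, Z), SZ)))))
  [29] S(S(add(S(add(Z, mul(add(Z, Z), SZ))), mul(Z, mul(add(SZ, Z), SZ)))))
  [30] S(S(S(add(add(Z, mul(add(Z, Z), SZ)), mul(Z, mul(add(SZ, Z), SZ))))))
  [31] S(S(S(add(mul(add(Z, Z), SZ), mul(Z, mul(add(SZ, Z), SZ))))))
  [32] S(S(S(add(mul(Z, SZ), mul(Z, mul(add(SZ, Z), SZ))))))
  [33] S(S(S(add(Z, mul(Z, mul(add(SZ, Z), SZ))))))
  [34] S(S(S(mul(Z, mul(add(SZ, Z), SZ)))))
  [35] SSSZ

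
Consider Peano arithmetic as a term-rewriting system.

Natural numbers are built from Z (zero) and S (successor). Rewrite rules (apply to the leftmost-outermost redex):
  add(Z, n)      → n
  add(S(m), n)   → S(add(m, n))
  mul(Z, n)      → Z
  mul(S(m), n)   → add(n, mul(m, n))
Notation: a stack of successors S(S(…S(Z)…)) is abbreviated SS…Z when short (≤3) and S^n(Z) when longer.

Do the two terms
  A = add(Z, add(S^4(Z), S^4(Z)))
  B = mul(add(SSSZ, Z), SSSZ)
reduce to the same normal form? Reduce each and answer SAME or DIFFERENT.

Answer: DIFFERENT — A ⇓ S^8(Z), B ⇓ S^9(Z)

Reduction:
Term A:
  start: add(Z, add(S^4(Z), S^4(Z)))
  →1  add(S^4(Z), S^4(Z))
  →2  S(add(SSSZ, S^4(Z)))
  →3  S(S(add(SSZ, S^4(Z))))
  →4  S(S(S(add(SZ, S^4(Z)))))
  →5  S(S(S(S(add(Z, S^4(Z))))))
  →6  S^8(Z)

Term B:
  start: mul(add(SSSZ, Z), SSSZ)
  →1  mul(S(add(SSZ, Z)), SSSZ)
  →2  add(SSSZ, mul(add(SSZ, Z), SSSZ))
  →3  S(add(SSZ, mul(add(SSZ, Z), SSSZ)))
  →4  S(S(add(SZ, mul(add(SSZ, Z), SSSZ))))
  →5  S(S(S(add(Z, mul(add(SSZ, Z), SSSZ)))))
  →6  S(S(S(mul(add(SSZ, Z), SSSZ))))
  →7  S(S(S(mul(S(add(SZ, Z)), SSSZ))))
  →8  S(S(S(add(SSSZ, mul(add(SZ, Z), SSSZ)))))
  →9  S(S(S(S(add(SSZ, mul(add(SZ, Z), SSSZ))))))
  →10  S(S(S(S(S(add(SZ, mul(add(SZ, Z), SSSZ)))))))
  →11  S(S(S(S(S(S(add(Z, mul(add(SZ, Z), SSSZ))))))))
  →12  S(S(S(S(S(S(mul(add(SZ, Z), SSSZ)))))))
  →13  S(S(S(S(S(S(mul(S(add(Z, Z)), SSSZ)))))))
  →14  S(S(S(S(S(S(add(SSSZ, mul(add(Z, Z), SSSZ))))))))
  →15  S(S(S(S(S(S(S(add(SSZ, mul(add(Z, Z), SSSZ)))))))))
  →16  S(S(S(S(S(S(S(S(add(SZ, mul(add(Z, Z), SSSZ))))))))))
  →17  S(S(S(S(S(S(S(S(S(add(Z, mul(add(Z, Z), SSSZ)))))))))))
  →18  S(S(S(S(S(S(S(S(S(mul(add(Z, Z), SSSZ))))))))))
  →19  S(S(S(S(S(S(S(S(S(mul(Z, SSSZ))))))))))
  →20  S^9(Z)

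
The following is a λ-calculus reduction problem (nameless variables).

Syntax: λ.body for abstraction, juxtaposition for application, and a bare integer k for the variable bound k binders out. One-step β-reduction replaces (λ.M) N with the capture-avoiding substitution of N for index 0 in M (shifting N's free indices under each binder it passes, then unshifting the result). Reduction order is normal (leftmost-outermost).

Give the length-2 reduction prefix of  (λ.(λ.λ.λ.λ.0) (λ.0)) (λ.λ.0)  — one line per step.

Answer: after 2 steps: λ.λ.λ.0

Derivation:
  start: (λ.(λ.λ.λ.λ.0) (λ.0)) (λ.λ.0)
  [1] (λ.λ.λ.λ.0) (λ.0)
  [2] λ.λ.λ.0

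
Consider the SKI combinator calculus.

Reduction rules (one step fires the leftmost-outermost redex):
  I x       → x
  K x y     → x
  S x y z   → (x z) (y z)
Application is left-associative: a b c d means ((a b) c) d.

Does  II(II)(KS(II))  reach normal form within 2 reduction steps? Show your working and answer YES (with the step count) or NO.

  start: II(II)(KS(II))
  [1] I(II)(KS(II))
  [2] II(KS(II))

Answer: NO — after 2 steps the term is II(KS(II)), not yet normal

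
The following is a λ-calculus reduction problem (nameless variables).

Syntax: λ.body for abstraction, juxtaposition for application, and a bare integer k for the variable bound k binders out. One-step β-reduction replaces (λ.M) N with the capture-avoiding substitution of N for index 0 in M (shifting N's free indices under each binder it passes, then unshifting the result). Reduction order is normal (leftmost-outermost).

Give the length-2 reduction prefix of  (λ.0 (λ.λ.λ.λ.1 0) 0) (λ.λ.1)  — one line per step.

Answer: after 2 steps: (λ.λ.λ.λ.λ.1 0) (λ.λ.1)

Reduction:
  start: (λ.0 (λ.λ.λ.λ.1 0) 0) (λ.λ.1)
  step 1: (λ.λ.1) (λ.λ.λ.λ.1 0) (λ.λ.1)
  step 2: (λ.λ.λ.λ.λ.1 0) (λ.λ.1)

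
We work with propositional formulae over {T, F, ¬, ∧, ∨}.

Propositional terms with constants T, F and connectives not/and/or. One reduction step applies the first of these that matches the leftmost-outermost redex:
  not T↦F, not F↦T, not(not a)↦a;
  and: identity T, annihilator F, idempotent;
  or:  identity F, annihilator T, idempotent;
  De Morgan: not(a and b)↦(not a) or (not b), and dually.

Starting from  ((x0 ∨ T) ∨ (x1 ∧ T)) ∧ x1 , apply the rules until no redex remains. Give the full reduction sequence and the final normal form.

  start: ((x0 ∨ T) ∨ (x1 ∧ T)) ∧ x1
  step 1: (T ∨ (x1 ∧ T)) ∧ x1
  step 2: T ∧ x1
  step 3: x1

Answer: normal form = x1  (in 3 steps)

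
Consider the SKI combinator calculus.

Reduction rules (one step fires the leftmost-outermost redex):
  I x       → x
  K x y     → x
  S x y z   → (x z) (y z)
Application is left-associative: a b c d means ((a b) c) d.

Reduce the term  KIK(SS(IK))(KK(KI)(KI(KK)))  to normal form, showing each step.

Answer: normal form = S(KI)(K(KI))  (in 8 steps)

Derivation:
  start: KIK(SS(IK))(KK(KI)(KI(KK)))
  →1  I(SS(IK))(KK(KI)(KI(KK)))
  →2  SS(IK)(KK(KI)(KI(KK)))
  →3  S(KK(KI)(KI(KK)))(IK(KK(KI)(KI(KK))))
  →4  S(K(KI(KK)))(IK(KK(KI)(KI(KK))))
  →5  S(KI)(IK(KK(KI)(KI(KK))))
  →6  S(KI)(K(KK(KI)(KI(KK))))
  →7  S(KI)(K(K(KI(KK))))
  →8  S(KI)(K(KI))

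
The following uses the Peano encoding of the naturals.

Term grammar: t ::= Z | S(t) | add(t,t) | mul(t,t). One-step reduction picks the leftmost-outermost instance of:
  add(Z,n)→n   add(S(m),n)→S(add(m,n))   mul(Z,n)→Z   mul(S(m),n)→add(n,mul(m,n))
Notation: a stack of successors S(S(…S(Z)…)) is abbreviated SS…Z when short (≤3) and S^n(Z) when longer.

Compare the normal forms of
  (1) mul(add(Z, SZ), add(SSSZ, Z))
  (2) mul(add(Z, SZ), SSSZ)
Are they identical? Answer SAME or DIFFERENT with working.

Answer: SAME — A ⇓ SSSZ, B ⇓ SSSZ

Working:
Term A:
  start: mul(add(Z, SZ), add(SSSZ, Z))
  →1  mul(SZ, add(SSSZ, Z))
  →2  add(add(SSSZ, Z), mul(Z, add(SSSZ, Z)))
  →3  add(S(add(SSZ, Z)), mul(Z, add(SSSZ, Z)))
  →4  S(add(add(SSZ, Z), mul(Z, add(SSSZ, Z))))
  →5  S(add(S(add(SZ, Z)), mul(Z, add(SSSZ, Z))))
  →6  S(S(add(add(SZ, Z), mul(Z, add(SSSZ, Z)))))
  →7  S(S(add(S(add(Z, Z)), mul(Z, add(SSSZ, Z)))))
  →8  S(S(S(add(add(Z, Z), mul(Z, add(SSSZ, Z))))))
  →9  S(S(S(add(Z, mul(Z, add(SSSZ, Z))))))
  →10  S(S(S(mul(Z, add(SSSZ, Z)))))
  →11  SSSZ

Term B:
  start: mul(add(Z, SZ), SSSZ)
  →1  mul(SZ, SSSZ)
  →2  add(SSSZ, mul(Z, SSSZ))
  →3  S(add(SSZ, mul(Z, SSSZ)))
  →4  S(S(add(SZ, mul(Z, SSSZ))))
  →5  S(S(S(add(Z, mul(Z, SSSZ)))))
  →6  S(S(S(mul(Z, SSSZ))))
  →7  SSSZ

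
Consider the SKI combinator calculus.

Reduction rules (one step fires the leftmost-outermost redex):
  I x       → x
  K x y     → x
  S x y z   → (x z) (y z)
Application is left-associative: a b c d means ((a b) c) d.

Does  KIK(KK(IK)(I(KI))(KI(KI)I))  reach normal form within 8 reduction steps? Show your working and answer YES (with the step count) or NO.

  start: KIK(KK(IK)(I(KI))(KI(KI)I))
  →1  I(KK(IK)(I(KI))(KI(KI)I))
  →2  KK(IK)(I(KI))(KI(KI)I)
  →3  K(I(KI))(KI(KI)I)
  →4  I(KI)
  →5  KI

Answer: YES — reaches normal form KI in 5 ≤ 8 steps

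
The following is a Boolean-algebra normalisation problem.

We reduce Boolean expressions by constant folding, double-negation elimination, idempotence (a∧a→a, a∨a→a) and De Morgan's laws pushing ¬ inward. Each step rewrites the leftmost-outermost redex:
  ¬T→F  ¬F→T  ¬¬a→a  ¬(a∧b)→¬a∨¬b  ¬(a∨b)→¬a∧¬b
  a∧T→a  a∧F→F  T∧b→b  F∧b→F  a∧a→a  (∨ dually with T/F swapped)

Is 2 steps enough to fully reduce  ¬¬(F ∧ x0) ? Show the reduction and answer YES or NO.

  start: ¬¬(F ∧ x0)
  →1  F ∧ x0
  →2  F

Answer: YES — reaches normal form F in 2 ≤ 2 steps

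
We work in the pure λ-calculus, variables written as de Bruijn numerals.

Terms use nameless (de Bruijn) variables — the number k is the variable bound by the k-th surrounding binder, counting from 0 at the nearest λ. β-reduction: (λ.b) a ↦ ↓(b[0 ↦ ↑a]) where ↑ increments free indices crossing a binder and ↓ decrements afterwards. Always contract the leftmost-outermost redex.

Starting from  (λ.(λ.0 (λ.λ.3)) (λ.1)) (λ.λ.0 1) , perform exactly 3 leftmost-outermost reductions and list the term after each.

Answer: after 3 steps: λ.λ.0 1

Derivation:
  start: (λ.(λ.0 (λ.λ.3)) (λ.1)) (λ.λ.0 1)
  step 1: (λ.0 (λ.λ.λ.λ.0 1)) (λ.λ.λ.0 1)
  step 2: (λ.λ.λ.0 1) (λ.λ.λ.λ.0 1)
  step 3: λ.λ.0 1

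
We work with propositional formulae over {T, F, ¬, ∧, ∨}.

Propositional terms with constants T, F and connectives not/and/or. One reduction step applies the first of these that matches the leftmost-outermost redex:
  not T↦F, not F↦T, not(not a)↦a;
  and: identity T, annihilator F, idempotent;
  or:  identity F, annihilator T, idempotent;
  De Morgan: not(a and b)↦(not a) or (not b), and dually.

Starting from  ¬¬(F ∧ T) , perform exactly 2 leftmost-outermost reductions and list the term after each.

Answer: after 2 steps: F

Working:
  start: ¬¬(F ∧ T)
  step 1: F ∧ T
  step 2: F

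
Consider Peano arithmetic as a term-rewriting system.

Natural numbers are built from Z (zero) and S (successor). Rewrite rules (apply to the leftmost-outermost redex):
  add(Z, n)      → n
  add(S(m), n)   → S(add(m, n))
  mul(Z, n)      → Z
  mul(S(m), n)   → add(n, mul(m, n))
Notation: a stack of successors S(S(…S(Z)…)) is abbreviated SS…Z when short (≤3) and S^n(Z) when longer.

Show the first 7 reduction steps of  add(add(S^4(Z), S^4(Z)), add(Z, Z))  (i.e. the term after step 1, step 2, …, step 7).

Answer: after 7 steps: S(S(S(add(S(add(Z, S^4(Z))), add(Z, Z)))))

Reduction:
  start: add(add(S^4(Z), S^4(Z)), add(Z, Z))
  step 1: add(S(add(SSSZ, S^4(Z))), add(Z, Z))
  step 2: S(add(add(SSSZ, S^4(Z)), add(Z, Z)))
  step 3: S(add(S(add(SSZ, S^4(Z))), add(Z, Z)))
  step 4: S(S(add(add(SSZ, S^4(Z)), add(Z, Z))))
  step 5: S(S(add(S(add(SZ, S^4(Z))), add(Z, Z))))
  step 6: S(S(S(add(add(SZ, S^4(Z)), add(Z, Z)))))
  step 7: S(S(S(add(S(add(Z, S^4(Z))), add(Z, Z)))))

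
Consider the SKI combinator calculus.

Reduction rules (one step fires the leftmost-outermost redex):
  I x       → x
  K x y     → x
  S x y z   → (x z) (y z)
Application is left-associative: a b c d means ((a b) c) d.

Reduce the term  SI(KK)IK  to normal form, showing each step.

  start: SI(KK)IK
  →1  II(KKI)K
  →2  I(KKI)K
  →3  KKIK
  →4  KK

Answer: normal form = KK  (in 4 steps)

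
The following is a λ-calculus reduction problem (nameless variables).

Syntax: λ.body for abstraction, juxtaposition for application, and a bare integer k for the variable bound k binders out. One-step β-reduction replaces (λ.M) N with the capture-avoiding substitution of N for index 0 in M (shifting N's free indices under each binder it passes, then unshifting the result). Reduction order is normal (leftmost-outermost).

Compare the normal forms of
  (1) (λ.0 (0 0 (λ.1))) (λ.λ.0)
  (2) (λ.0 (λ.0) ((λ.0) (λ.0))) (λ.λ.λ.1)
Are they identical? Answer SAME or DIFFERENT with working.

Answer: DIFFERENT — A ⇓ λ.0, B ⇓ λ.λ.0

Derivation:
Term A:
  start: (λ.0 (0 0 (λ.1))) (λ.λ.0)
  step 1: (λ.λ.0) ((λ.λ.0) (λ.λ.0) (λ.λ.λ.0))
  step 2: λ.0

Term B:
  start: (λ.0 (λ.0) ((λ.0) (λ.0))) (λ.λ.λ.1)
  step 1: (λ.λ.λ.1) (λ.0) ((λ.0) (λ.0))
  step 2: (λ.λ.1) ((λ.0) (λ.0))
  step 3: λ.(λ.0) (λ.0)
  step 4: λ.λ.0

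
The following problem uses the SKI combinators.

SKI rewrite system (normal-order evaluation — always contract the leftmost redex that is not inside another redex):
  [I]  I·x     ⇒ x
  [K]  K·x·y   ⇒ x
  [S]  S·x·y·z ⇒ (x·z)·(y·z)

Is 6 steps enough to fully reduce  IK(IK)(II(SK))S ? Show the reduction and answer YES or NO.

  start: IK(IK)(II(SK))S
  →1  K(IK)(II(SK))S
  →2  IKS
  →3  KS

Answer: YES — reaches normal form KS in 3 ≤ 6 steps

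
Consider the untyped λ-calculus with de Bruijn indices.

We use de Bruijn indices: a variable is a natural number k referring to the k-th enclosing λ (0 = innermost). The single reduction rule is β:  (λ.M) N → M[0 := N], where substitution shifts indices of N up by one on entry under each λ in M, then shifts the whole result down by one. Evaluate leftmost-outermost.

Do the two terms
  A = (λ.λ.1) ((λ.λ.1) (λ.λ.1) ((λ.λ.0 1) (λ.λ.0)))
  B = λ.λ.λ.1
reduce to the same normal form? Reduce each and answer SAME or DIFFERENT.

Answer: SAME — A ⇓ λ.λ.λ.1, B ⇓ λ.λ.λ.1

Derivation:
Term A:
  start: (λ.λ.1) ((λ.λ.1) (λ.λ.1) ((λ.λ.0 1) (λ.λ.0)))
  step 1: λ.(λ.λ.1) (λ.λ.1) ((λ.λ.0 1) (λ.λ.0))
  step 2: λ.(λ.λ.λ.1) ((λ.λ.0 1) (λ.λ.0))
  step 3: λ.λ.λ.1

Term B:
  start: λ.λ.λ.1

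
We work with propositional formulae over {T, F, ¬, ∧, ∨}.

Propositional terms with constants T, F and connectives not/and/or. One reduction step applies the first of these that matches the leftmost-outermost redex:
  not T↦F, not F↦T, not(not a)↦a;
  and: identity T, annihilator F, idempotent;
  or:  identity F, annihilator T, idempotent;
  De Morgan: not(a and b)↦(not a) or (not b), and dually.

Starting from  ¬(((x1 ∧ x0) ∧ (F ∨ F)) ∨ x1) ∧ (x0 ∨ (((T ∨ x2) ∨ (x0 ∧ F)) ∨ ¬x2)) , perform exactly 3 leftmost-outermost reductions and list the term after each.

Answer: after 3 steps: (((¬x1 ∨ ¬x0) ∨ ¬(F ∨ F)) ∧ ¬x1) ∧ (x0 ∨ (((T ∨ x2) ∨ (x0 ∧ F)) ∨ ¬x2))

Working:
  start: ¬(((x1 ∧ x0) ∧ (F ∨ F)) ∨ x1) ∧ (x0 ∨ (((T ∨ x2) ∨ (x0 ∧ F)) ∨ ¬x2))
  →1  (¬((x1 ∧ x0) ∧ (F ∨ F)) ∧ ¬x1) ∧ (x0 ∨ (((T ∨ x2) ∨ (x0 ∧ F)) ∨ ¬x2))
  →2  ((¬(x1 ∧ x0) ∨ ¬(F ∨ F)) ∧ ¬x1) ∧ (x0 ∨ (((T ∨ x2) ∨ (x0 ∧ F)) ∨ ¬x2))
  →3  (((¬x1 ∨ ¬x0) ∨ ¬(F ∨ F)) ∧ ¬x1) ∧ (x0 ∨ (((T ∨ x2) ∨ (x0 ∧ F)) ∨ ¬x2))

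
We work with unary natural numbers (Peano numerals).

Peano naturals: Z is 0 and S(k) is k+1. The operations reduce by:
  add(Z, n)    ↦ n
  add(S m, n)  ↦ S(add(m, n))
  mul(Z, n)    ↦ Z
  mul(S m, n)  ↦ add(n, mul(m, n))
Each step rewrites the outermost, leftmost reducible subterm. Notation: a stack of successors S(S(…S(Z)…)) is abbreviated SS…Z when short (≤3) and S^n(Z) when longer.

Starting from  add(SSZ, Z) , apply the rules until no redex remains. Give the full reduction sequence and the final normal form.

  start: add(SSZ, Z)
  step 1: S(add(SZ, Z))
  step 2: S(S(add(Z, Z)))
  step 3: SSZ

Answer: normal form = SSZ  (in 3 steps)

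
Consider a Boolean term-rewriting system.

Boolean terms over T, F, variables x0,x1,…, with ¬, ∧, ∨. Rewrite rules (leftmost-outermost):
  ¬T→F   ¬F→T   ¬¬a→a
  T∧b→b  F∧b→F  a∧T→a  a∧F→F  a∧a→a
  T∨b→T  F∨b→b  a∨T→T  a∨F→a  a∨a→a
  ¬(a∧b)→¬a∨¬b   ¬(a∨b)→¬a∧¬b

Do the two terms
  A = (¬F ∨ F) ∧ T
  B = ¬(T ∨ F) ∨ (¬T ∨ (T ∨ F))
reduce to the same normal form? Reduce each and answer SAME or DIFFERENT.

Answer: SAME — A ⇓ T, B ⇓ T

Reduction:
Term A:
  start: (¬F ∨ F) ∧ T
  [1] ¬F ∨ F
  [2] ¬F
  [3] T

Term B:
  start: ¬(T ∨ F) ∨ (¬T ∨ (T ∨ F))
  [1] (¬T ∧ ¬F) ∨ (¬T ∨ (T ∨ F))
  [2] (F ∧ ¬F) ∨ (¬T ∨ (T ∨ F))
  [3] F ∨ (¬T ∨ (T ∨ F))
  [4] ¬T ∨ (T ∨ F)
  [5] F ∨ (T ∨ F)
  [6] T ∨ F
  [7] T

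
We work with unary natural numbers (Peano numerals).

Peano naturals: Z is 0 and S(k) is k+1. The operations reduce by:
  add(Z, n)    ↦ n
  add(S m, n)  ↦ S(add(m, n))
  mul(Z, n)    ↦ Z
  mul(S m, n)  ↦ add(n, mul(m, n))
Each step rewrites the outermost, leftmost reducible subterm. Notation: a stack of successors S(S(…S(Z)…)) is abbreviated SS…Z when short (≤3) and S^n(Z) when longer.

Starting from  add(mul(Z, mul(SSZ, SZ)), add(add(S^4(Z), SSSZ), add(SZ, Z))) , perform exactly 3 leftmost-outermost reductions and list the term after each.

Answer: after 3 steps: add(S(add(SSSZ, SSSZ)), add(SZ, Z))

Derivation:
  start: add(mul(Z, mul(SSZ, SZ)), add(add(S^4(Z), SSSZ), add(SZ, Z)))
  step 1: add(Z, add(add(S^4(Z), SSSZ), add(SZ, Z)))
  step 2: add(add(S^4(Z), SSSZ), add(SZ, Z))
  step 3: add(S(add(SSSZ, SSSZ)), add(SZ, Z))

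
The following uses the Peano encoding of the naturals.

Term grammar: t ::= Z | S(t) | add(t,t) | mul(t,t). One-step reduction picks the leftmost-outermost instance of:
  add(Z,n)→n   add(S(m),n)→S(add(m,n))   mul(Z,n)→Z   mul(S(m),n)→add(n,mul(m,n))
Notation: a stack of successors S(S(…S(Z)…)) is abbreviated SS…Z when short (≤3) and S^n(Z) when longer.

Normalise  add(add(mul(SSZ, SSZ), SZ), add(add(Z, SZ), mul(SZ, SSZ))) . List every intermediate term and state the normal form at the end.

  start: add(add(mul(SSZ, SSZ), SZ), add(add(Z, SZ), mul(SZ, SSZ)))
  step 1: add(add(add(SSZ, mul(SZ, SSZ)), SZ), add(add(Z, SZ), mul(SZ, SSZ)))
  step 2: add(add(S(add(SZ, mul(SZ, SSZ))), SZ), add(add(Z, SZ), mul(SZ, SSZ)))
  step 3: add(S(add(add(SZ, mul(SZ, SSZ)), SZ)), add(add(Z, SZ), mul(SZ, SSZ)))
  step 4: S(add(add(add(SZ, mul(SZ, SSZ)), SZ), add(add(Z, SZ), mul(SZ, SSZ))))
  step 5: S(add(add(S(add(Z, mul(SZ, SSZ))), SZ), add(add(Z, SZ), mul(SZ, SSZ))))
  step 6: S(add(S(add(add(Z, mul(SZ, SSZ)), SZ)), add(add(Z, SZ), mul(SZ, SSZ))))
  step 7: S(S(add(add(add(Z, mul(SZ, SSZ)), SZ), add(add(Z, SZ), mul(SZ, SSZ)))))
  step 8: S(S(add(add(mul(SZ, SSZ), SZ), add(add(Z, SZ), mul(SZ, SSZ)))))
  step 9: S(S(add(add(add(SSZ, mul(Z, SSZ)), SZ), add(add(Z, SZ), mul(SZ, SSZ)))))
  step 10: S(S(add(add(S(add(SZ, mul(Z, SSZ))), SZ), add(add(Z, SZ), mul(SZ, SSZ)))))
  step 11: S(S(add(S(add(add(SZ, mul(Z, SSZ)), SZ)), add(add(Z, SZ), mul(SZ, SSZ)))))
  step 12: S(S(S(add(add(add(SZ, mul(Z, SSZ)), SZ), add(add(Z, SZ), mul(SZ, SSZ))))))
  step 13: S(S(S(add(add(S(add(Z, mul(Z, SSZ))), SZ), add(add(Z, SZ), mul(SZ, SSZ))))))
  step 14: S(S(S(add(S(add(add(Z, mul(Z, SSZ)), SZ)), add(add(Z, SZ), mul(SZ, SSZ))))))
  step 15: S(S(S(S(add(add(add(Z, mul(Z, SSZ)), SZ), add(add(Z, SZ), mul(SZ, SSZ)))))))
  step 16: S(S(S(S(add(add(mul(Z, SSZ), SZ), add(add(Z, SZ), mul(SZ, SSZ)))))))
  step 17: S(S(S(S(add(add(Z, SZ), add(add(Z, SZ), mul(SZ, SSZ)))))))
  step 18: S(S(S(S(add(SZ, add(add(Z, SZ), mul(SZ, SSZ)))))))
  step 19: S(S(S(S(S(add(Z, add(add(Z, SZ), mul(SZ, SSZ))))))))
  step 20: S(S(S(S(S(add(add(Z, SZ), mul(SZ, SSZ)))))))
  step 21: S(S(S(S(S(add(SZ, mul(SZ, SSZ)))))))
  step 22: S(S(S(S(S(S(add(Z, mul(SZ, SSZ))))))))
  step 23: S(S(S(S(S(S(mul(SZ, SSZ)))))))
  step 24: S(S(S(S(S(S(add(SSZ, mul(Z, SSZ))))))))
  step 25: S(S(S(S(S(S(S(add(SZ, mul(Z, SSZ)))))))))
  step 26: S(S(S(S(S(S(S(S(add(Z, mul(Z, SSZ))))))))))
  step 27: S(S(S(S(S(S(S(S(mul(Z, SSZ)))))))))
  step 28: S^8(Z)

Answer: normal form = S^8(Z)  (in 28 steps)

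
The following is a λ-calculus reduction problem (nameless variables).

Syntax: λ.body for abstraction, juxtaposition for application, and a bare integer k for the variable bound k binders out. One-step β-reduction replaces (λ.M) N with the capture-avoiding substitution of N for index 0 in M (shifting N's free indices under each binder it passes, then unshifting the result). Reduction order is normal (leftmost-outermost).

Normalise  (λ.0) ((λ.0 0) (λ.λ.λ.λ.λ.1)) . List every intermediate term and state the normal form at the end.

  start: (λ.0) ((λ.0 0) (λ.λ.λ.λ.λ.1))
  →1  (λ.0 0) (λ.λ.λ.λ.λ.1)
  →2  (λ.λ.λ.λ.λ.1) (λ.λ.λ.λ.λ.1)
  →3  λ.λ.λ.λ.1

Answer: normal form = λ.λ.λ.λ.1  (in 3 steps)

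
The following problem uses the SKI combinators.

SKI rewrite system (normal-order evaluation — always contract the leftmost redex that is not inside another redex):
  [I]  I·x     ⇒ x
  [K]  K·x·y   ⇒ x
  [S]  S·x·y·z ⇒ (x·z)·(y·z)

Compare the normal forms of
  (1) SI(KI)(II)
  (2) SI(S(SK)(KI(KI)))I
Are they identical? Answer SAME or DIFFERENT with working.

Term A:
  start: SI(KI)(II)
  step 1: I(II)(KI(II))
  step 2: II(KI(II))
  step 3: I(KI(II))
  step 4: KI(II)
  step 5: I

Term B:
  start: SI(S(SK)(KI(KI)))I
  step 1: II(S(SK)(KI(KI))I)
  step 2: I(S(SK)(KI(KI))I)
  step 3: S(SK)(KI(KI))I
  step 4: SKI(KI(KI)I)
  step 5: K(KI(KI)I)(I(KI(KI)I))
  step 6: KI(KI)I
  step 7: II
  step 8: I

Answer: SAME — A ⇓ I, B ⇓ I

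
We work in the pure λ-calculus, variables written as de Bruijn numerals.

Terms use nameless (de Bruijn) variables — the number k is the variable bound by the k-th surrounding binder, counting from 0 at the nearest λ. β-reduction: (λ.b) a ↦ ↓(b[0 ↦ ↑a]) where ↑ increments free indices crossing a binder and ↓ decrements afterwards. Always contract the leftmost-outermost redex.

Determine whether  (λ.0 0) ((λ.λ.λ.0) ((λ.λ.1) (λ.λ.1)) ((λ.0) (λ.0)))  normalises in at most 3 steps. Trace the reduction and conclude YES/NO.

  start: (λ.0 0) ((λ.λ.λ.0) ((λ.λ.1) (λ.λ.1)) ((λ.0) (λ.0)))
  [1] (λ.λ.λ.0) ((λ.λ.1) (λ.λ.1)) ((λ.0) (λ.0)) ((λ.λ.λ.0) ((λ.λ.1) (λ.λ.1)) ((λ.0) (λ.0)))
  [2] (λ.λ.0) ((λ.0) (λ.0)) ((λ.λ.λ.0) ((λ.λ.1) (λ.λ.1)) ((λ.0) (λ.0)))
  [3] (λ.0) ((λ.λ.λ.0) ((λ.λ.1) (λ.λ.1)) ((λ.0) (λ.0)))

Answer: NO — after 3 steps the term is (λ.0) ((λ.λ.λ.0) ((λ.λ.1) (λ.λ.1)) ((λ.0) (λ.0))), not yet normal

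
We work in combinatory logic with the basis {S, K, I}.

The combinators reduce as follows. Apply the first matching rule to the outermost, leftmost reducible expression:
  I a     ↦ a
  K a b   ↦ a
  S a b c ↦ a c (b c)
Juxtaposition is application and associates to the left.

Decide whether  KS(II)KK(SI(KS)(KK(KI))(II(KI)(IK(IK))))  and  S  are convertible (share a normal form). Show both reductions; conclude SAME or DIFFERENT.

Answer: SAME — A ⇓ S, B ⇓ S

Derivation:
Term A:
  start: KS(II)KK(SI(KS)(KK(KI))(II(KI)(IK(IK))))
  step 1: SKK(SI(KS)(KK(KI))(II(KI)(IK(IK))))
  step 2: K(SI(KS)(KK(KI))(II(KI)(IK(IK))))(K(SI(KS)(KK(KI))(II(KI)(IK(IK)))))
  step 3: SI(KS)(KK(KI))(II(KI)(IK(IK)))
  step 4: I(KK(KI))(KS(KK(KI)))(II(KI)(IK(IK)))
  step 5: KK(KI)(KS(KK(KI)))(II(KI)(IK(IK)))
  step 6: K(KS(KK(KI)))(II(KI)(IK(IK)))
  step 7: KS(KK(KI))
  step 8: S

Term B:
  start: S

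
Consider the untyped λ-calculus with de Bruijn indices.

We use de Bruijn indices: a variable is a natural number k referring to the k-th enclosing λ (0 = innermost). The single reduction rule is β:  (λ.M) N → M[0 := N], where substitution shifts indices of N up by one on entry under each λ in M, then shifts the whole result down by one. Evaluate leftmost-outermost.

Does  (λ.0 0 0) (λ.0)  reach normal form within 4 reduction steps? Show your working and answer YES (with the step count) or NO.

Answer: YES — reaches normal form λ.0 in 3 ≤ 4 steps

Derivation:
  start: (λ.0 0 0) (λ.0)
  [1] (λ.0) (λ.0) (λ.0)
  [2] (λ.0) (λ.0)
  [3] λ.0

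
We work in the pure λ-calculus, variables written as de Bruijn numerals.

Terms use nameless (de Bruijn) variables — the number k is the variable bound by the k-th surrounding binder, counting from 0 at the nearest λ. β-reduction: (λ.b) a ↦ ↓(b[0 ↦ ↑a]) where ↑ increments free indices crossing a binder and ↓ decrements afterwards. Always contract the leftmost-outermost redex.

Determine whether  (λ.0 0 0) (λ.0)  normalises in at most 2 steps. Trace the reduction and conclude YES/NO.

Answer: NO — after 2 steps the term is (λ.0) (λ.0), not yet normal

Reduction:
  start: (λ.0 0 0) (λ.0)
  step 1: (λ.0) (λ.0) (λ.0)
  step 2: (λ.0) (λ.0)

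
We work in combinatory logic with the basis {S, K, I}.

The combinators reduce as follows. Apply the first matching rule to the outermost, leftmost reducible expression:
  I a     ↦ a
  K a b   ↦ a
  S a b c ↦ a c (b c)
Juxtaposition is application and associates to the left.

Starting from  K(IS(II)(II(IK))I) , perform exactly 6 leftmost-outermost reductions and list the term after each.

Answer: after 6 steps: K(I(IK)I)

Working:
  start: K(IS(II)(II(IK))I)
  [1] K(S(II)(II(IK))I)
  [2] K(III(II(IK)I))
  [3] K(II(II(IK)I))
  [4] K(I(II(IK)I))
  [5] K(II(IK)I)
  [6] K(I(IK)I)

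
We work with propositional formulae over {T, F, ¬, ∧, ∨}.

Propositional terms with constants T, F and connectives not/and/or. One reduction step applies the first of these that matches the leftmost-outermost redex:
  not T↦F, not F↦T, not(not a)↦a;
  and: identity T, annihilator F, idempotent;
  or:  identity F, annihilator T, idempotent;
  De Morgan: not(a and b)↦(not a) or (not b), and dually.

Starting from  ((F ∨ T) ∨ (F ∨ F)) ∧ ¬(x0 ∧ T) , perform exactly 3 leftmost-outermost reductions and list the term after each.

  start: ((F ∨ T) ∨ (F ∨ F)) ∧ ¬(x0 ∧ T)
  [1] (T ∨ (F ∨ F)) ∧ ¬(x0 ∧ T)
  [2] T ∧ ¬(x0 ∧ T)
  [3] ¬(x0 ∧ T)

Answer: after 3 steps: ¬(x0 ∧ T)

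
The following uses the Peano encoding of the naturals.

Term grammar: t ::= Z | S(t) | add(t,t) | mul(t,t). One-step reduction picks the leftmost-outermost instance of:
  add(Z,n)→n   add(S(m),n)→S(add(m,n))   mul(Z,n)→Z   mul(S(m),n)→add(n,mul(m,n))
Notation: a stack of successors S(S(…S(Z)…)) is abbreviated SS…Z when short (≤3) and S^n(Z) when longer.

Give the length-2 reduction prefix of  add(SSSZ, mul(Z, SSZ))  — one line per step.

Answer: after 2 steps: S(S(add(SZ, mul(Z, SSZ))))

Derivation:
  start: add(SSSZ, mul(Z, SSZ))
  step 1: S(add(SSZ, mul(Z, SSZ)))
  step 2: S(S(add(SZ, mul(Z, SSZ))))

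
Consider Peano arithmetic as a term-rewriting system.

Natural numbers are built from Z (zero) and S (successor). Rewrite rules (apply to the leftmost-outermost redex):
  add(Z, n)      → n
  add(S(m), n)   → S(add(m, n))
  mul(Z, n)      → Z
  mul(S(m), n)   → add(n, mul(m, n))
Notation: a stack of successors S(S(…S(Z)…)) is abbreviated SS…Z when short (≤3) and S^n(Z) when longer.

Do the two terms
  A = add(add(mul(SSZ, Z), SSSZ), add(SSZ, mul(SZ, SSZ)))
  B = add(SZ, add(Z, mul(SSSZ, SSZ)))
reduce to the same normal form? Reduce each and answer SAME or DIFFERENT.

Answer: SAME — A ⇓ S^7(Z), B ⇓ S^7(Z)

Working:
Term A:
  start: add(add(mul(SSZ, Z), SSSZ), add(SSZ, mul(SZ, SSZ)))
  →1  add(add(add(Z, mul(SZ, Z)), SSSZ), add(SSZ, mul(SZ, SSZ)))
  →2  add(add(mul(SZ, Z), SSSZ), add(SSZ, mul(SZ, SSZ)))
  →3  add(add(add(Z, mul(Z, Z)), SSSZ), add(SSZ, mul(SZ, SSZ)))
  →4  add(add(mul(Z, Z), SSSZ), add(SSZ, mul(SZ, SSZ)))
  →5  add(add(Z, SSSZ), add(SSZ, mul(SZ, SSZ)))
  →6  add(SSSZ, add(SSZ, mul(SZ, SSZ)))
  →7  S(add(SSZ, add(SSZ, mul(SZ, SSZ))))
  →8  S(S(add(SZ, add(SSZ, mul(SZ, SSZ)))))
  →9  S(S(S(add(Z, add(SSZ, mul(SZ, SSZ))))))
  →10  S(S(S(add(SSZ, mul(SZ, SSZ)))))
  →11  S(S(S(S(add(SZ, mul(SZ, SSZ))))))
  →12  S(S(S(S(S(add(Z, mul(SZ, SSZ)))))))
  →13  S(S(S(S(S(mul(SZ, SSZ))))))
  →14  S(S(S(S(S(add(SSZ, mul(Z, SSZ)))))))
  →15  S(S(S(S(S(S(add(SZ, mul(Z, SSZ))))))))
  →16  S(S(S(S(S(S(S(add(Z, mul(Z, SSZ)))))))))
  →17  S(S(S(S(S(S(S(mul(Z, SSZ))))))))
  →18  S^7(Z)

Term B:
  start: add(SZ, add(Z, mul(SSSZ, SSZ)))
  →1  S(add(Z, add(Z, mul(SSSZ, SSZ))))
  →2  S(add(Z, mul(SSSZ, SSZ)))
  →3  S(mul(SSSZ, SSZ))
  →4  S(add(SSZ, mul(SSZ, SSZ)))
  →5  S(S(add(SZ, mul(SSZ, SSZ))))
  →6  S(S(S(add(Z, mul(SSZ, SSZ)))))
  →7  S(S(S(mul(SSZ, SSZ))))
  →8  S(S(S(add(SSZ, mul(SZ, SSZ)))))
  →9  S(S(S(S(add(SZ, mul(SZ, SSZ))))))
  →10  S(S(S(S(S(add(Z, mul(SZ, SSZ)))))))
  →11  S(S(S(S(S(mul(SZ, SSZ))))))
  →12  S(S(S(S(S(add(SSZ, mul(Z, SSZ)))))))
  →13  S(S(S(S(S(S(add(SZ, mul(Z, SSZ))))))))
  →14  S(S(S(S(S(S(S(add(Z, mul(Z, SSZ)))))))))
  →15  S(S(S(S(S(S(S(mul(Z, SSZ))))))))
  →16  S^7(Z)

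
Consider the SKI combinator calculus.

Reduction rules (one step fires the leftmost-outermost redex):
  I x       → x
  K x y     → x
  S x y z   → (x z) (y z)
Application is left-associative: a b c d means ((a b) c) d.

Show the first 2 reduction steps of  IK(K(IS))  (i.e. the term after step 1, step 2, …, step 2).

  start: IK(K(IS))
  step 1: K(K(IS))
  step 2: K(KS)

Answer: after 2 steps: K(KS)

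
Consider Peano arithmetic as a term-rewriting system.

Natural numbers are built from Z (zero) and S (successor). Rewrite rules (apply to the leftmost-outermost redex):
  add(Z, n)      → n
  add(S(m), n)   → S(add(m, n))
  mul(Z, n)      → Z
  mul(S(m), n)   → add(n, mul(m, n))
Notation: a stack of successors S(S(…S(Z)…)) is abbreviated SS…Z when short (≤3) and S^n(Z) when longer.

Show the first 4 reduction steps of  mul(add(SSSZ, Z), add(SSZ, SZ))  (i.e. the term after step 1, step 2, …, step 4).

  start: mul(add(SSSZ, Z), add(SSZ, SZ))
  step 1: mul(S(add(SSZ, Z)), add(SSZ, SZ))
  step 2: add(add(SSZ, SZ), mul(add(SSZ, Z), add(SSZ, SZ)))
  step 3: add(S(add(SZ, SZ)), mul(add(SSZ, Z), add(SSZ, SZ)))
  step 4: S(add(add(SZ, SZ), mul(add(SSZ, Z), add(SSZ, SZ))))

Answer: after 4 steps: S(add(add(SZ, SZ), mul(add(SSZ, Z), add(SSZ, SZ))))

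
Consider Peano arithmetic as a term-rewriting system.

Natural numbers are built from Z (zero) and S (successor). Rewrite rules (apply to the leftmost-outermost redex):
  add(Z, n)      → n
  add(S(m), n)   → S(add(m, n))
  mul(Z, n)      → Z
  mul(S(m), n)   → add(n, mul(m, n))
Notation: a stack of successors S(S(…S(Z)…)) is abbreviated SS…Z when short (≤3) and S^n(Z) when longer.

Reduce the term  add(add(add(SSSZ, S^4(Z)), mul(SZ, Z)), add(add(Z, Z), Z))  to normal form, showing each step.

  start: add(add(add(SSSZ, S^4(Z)), mul(SZ, Z)), add(add(Z, Z), Z))
  step 1: add(add(S(add(SSZ, S^4(Z))), mul(SZ, Z)), add(add(Z, Z), Z))
  step 2: add(S(add(add(SSZ, S^4(Z)), mul(SZ, Z))), add(add(Z, Z), Z))
  step 3: S(add(add(add(SSZ, S^4(Z)), mul(SZ, Z)), add(add(Z, Z), Z)))
  step 4: S(add(add(S(add(SZ, S^4(Z))), mul(SZ, Z)), add(add(Z, Z), Z)))
  step 5: S(add(S(add(add(SZ, S^4(Z)), mul(SZ, Z))), add(add(Z, Z), Z)))
  step 6: S(S(add(add(add(SZ, S^4(Z)), mul(SZ, Z)), add(add(Z, Z), Z))))
  step 7: S(S(add(add(S(add(Z, S^4(Z))), mul(SZ, Z)), add(add(Z, Z), Z))))
  step 8: S(S(add(S(add(add(Z, S^4(Z)), mul(SZ, Z))), add(add(Z, Z), Z))))
  step 9: S(S(S(add(add(add(Z, S^4(Z)), mul(SZ, Z)), add(add(Z, Z), Z)))))
  step 10: S(S(S(add(add(S^4(Z), mul(SZ, Z)), add(add(Z, Z), Z)))))
  step 11: S(S(S(add(S(add(SSSZ, mul(SZ, Z))), add(add(Z, Z), Z)))))
  step 12: S(S(S(S(add(add(SSSZ, mul(SZ, Z)), add(add(Z, Z), Z))))))
  step 13: S(S(S(S(add(S(add(SSZ, mul(SZ, Z))), add(add(Z, Z), Z))))))
  step 14: S(S(S(S(S(add(add(SSZ, mul(SZ, Z)), add(add(Z, Z), Z)))))))
  step 15: S(S(S(S(S(add(S(add(SZ, mul(SZ, Z))), add(add(Z, Z), Z)))))))
  step 16: S(S(S(S(S(S(add(add(SZ, mul(SZ, Z)), add(add(Z, Z), Z))))))))
  step 17: S(S(S(S(S(S(add(S(add(Z, mul(SZ, Z))), add(add(Z, Z), Z))))))))
  step 18: S(S(S(S(S(S(S(add(add(Z, mul(SZ, Z)), add(add(Z, Z), Z)))))))))
  step 19: S(S(S(S(S(S(S(add(mul(SZ, Z), add(add(Z, Z), Z)))))))))
  step 20: S(S(S(S(S(S(S(add(add(Z, mul(Z, Z)), add(add(Z, Z), Z)))))))))
  step 21: S(S(S(S(S(S(S(add(mul(Z, Z), add(add(Z, Z), Z)))))))))
  step 22: S(S(S(S(S(S(S(add(Z, add(add(Z, Z), Z)))))))))
  step 23: S(S(S(S(S(S(S(add(add(Z, Z), Z))))))))
  step 24: S(S(S(S(S(S(S(add(Z, Z))))))))
  step 25: S^7(Z)

Answer: normal form = S^7(Z)  (in 25 steps)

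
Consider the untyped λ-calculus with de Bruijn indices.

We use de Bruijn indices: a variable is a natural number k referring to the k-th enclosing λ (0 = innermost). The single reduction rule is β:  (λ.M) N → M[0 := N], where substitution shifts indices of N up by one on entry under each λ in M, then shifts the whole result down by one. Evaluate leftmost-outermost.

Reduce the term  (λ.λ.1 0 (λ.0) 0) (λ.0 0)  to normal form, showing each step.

  start: (λ.λ.1 0 (λ.0) 0) (λ.0 0)
  [1] λ.(λ.0 0) 0 (λ.0) 0
  [2] λ.0 0 (λ.0) 0

Answer: normal form = λ.0 0 (λ.0) 0  (in 2 steps)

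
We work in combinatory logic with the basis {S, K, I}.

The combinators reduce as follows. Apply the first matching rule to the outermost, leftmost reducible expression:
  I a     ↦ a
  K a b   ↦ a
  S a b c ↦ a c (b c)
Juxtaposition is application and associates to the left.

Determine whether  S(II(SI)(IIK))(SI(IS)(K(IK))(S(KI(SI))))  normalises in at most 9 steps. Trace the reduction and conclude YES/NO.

  start: S(II(SI)(IIK))(SI(IS)(K(IK))(S(KI(SI))))
  step 1: S(I(SI)(IIK))(SI(IS)(K(IK))(S(KI(SI))))
  step 2: S(SI(IIK))(SI(IS)(K(IK))(S(KI(SI))))
  step 3: S(SI(IK))(SI(IS)(K(IK))(S(KI(SI))))
  step 4: S(SIK)(SI(IS)(K(IK))(S(KI(SI))))
  step 5: S(SIK)(I(K(IK))(IS(K(IK)))(S(KI(SI))))
  step 6: S(SIK)(K(IK)(IS(K(IK)))(S(KI(SI))))
  step 7: S(SIK)(IK(S(KI(SI))))
  step 8: S(SIK)(K(S(KI(SI))))
  step 9: S(SIK)(K(SI))

Answer: YES — reaches normal form S(SIK)(K(SI)) in 9 ≤ 9 steps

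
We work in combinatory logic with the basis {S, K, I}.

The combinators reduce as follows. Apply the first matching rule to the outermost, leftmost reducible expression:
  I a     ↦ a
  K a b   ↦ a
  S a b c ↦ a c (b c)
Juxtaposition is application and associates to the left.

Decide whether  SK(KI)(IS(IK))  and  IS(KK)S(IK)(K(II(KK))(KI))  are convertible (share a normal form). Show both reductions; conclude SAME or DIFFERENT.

Term A:
  start: SK(KI)(IS(IK))
  step 1: K(IS(IK))(KI(IS(IK)))
  step 2: IS(IK)
  step 3: S(IK)
  step 4: SK

Term B:
  start: IS(KK)S(IK)(K(II(KK))(KI))
  step 1: S(KK)S(IK)(K(II(KK))(KI))
  step 2: KK(IK)(S(IK))(K(II(KK))(KI))
  step 3: K(S(IK))(K(II(KK))(KI))
  step 4: S(IK)
  step 5: SK

Answer: SAME — A ⇓ SK, B ⇓ SK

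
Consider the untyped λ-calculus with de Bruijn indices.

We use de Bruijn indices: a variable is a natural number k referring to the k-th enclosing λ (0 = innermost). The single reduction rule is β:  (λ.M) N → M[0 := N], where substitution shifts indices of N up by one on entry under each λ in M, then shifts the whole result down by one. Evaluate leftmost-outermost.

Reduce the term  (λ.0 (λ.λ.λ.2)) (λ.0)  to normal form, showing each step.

Answer: normal form = λ.λ.λ.2  (in 2 steps)

Derivation:
  start: (λ.0 (λ.λ.λ.2)) (λ.0)
  [1] (λ.0) (λ.λ.λ.2)
  [2] λ.λ.λ.2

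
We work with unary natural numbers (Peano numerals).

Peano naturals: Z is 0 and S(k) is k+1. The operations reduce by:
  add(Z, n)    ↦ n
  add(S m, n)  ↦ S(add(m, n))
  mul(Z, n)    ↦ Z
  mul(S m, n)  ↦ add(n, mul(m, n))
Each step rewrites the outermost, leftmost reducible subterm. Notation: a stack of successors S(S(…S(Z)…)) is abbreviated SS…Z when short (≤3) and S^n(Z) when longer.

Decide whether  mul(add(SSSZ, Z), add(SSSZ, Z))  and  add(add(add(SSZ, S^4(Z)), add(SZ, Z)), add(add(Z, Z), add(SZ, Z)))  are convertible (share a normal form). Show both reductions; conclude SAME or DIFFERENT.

Term A:
  start: mul(add(SSSZ, Z), add(SSSZ, Z))
  step 1: mul(S(add(SSZ, Z)), add(SSSZ, Z))
  step 2: add(add(SSSZ, Z), mul(add(SSZ, Z), add(SSSZ, Z)))
  step 3: add(S(add(SSZ, Z)), mul(add(SSZ, Z), add(SSSZ, Z)))
  step 4: S(add(add(SSZ, Z), mul(add(SSZ, Z), add(SSSZ, Z))))
  step 5: S(add(S(add(SZ, Z)), mul(add(SSZ, Z), add(SSSZ, Z))))
  step 6: S(S(add(add(SZ, Z), mul(add(SSZ, Z), add(SSSZ, Z)))))
  step 7: S(S(add(S(add(Z, Z)), mul(add(SSZ, Z), add(SSSZ, Z)))))
  step 8: S(S(S(add(add(Z, Z), mul(add(SSZ, Z), add(SSSZ, Z))))))
  step 9: S(S(S(add(Z, mul(add(SSZ, Z), add(SSSZ, Z))))))
  step 10: S(S(S(mul(add(SSZ, Z), add(SSSZ, Z)))))
  step 11: S(S(S(mul(S(add(SZ, Z)), add(SSSZ, Z)))))
  step 12: S(S(S(add(add(SSSZ, Z), mul(add(SZ, Z), add(SSSZ, Z))))))
  step 13: S(S(S(add(S(add(SSZ, Z)), mul(add(SZ, Z), add(SSSZ, Z))))))
  step 14: S(S(S(S(add(add(SSZ, Z), mul(add(SZ, Z), add(SSSZ, Z)))))))
  step 15: S(S(S(S(add(S(add(SZ, Z)), mul(add(SZ, Z), add(SSSZ, Z)))))))
  step 16: S(S(S(S(S(add(add(SZ, Z), mul(add(SZ, Z), add(SSSZ, Z))))))))
  step 17: S(S(S(S(S(add(S(add(Z, Z)), mul(add(SZ, Z), add(SSSZ, Z))))))))
  step 18: S(S(S(S(S(S(add(add(Z, Z), mul(add(SZ, Z), add(SSSZ, Z)))))))))
  step 19: S(S(S(S(S(S(add(Z, mul(add(SZ, Z), add(SSSZ, Z)))))))))
  step 20: S(S(S(S(S(S(mul(add(SZ, Z), add(SSSZ, Z))))))))
  step 21: S(S(S(S(S(S(mul(S(add(Z, Z)), add(SSSZ, Z))))))))
  step 22: S(S(S(S(S(S(add(add(SSSZ, Z), mul(add(Z, Z), add(SSSZ, Z)))))))))
  step 23: S(S(S(S(S(S(add(S(add(SSZ, Z)), mul(add(Z, Z), add(SSSZ, Z)))))))))
  step 24: S(S(S(S(S(S(S(add(add(SSZ, Z), mul(add(Z, Z), add(SSSZ, Z))))))))))
  step 25: S(S(S(S(S(S(S(add(S(add(SZ, Z)), mul(add(Z, Z), add(SSSZ, Z))))))))))
  step 26: S(S(S(S(S(S(S(S(add(add(SZ, Z), mul(add(Z, Z), add(SSSZ, Z)))))))))))
  step 27: S(S(S(S(S(S(S(S(add(S(add(Z, Z)), mul(add(Z, Z), add(SSSZ, Z)))))))))))
  step 28: S(S(S(S(S(S(S(S(S(add(add(Z, Z), mul(add(Z, Z), add(SSSZ, Z))))))))))))
  step 29: S(S(S(S(S(S(S(S(S(add(Z, mul(add(Z, Z), add(SSSZ, Z))))))))))))
  step 30: S(S(S(S(S(S(S(S(S(mul(add(Z, Z), add(SSSZ, Z)))))))))))
  step 31: S(S(S(S(S(S(S(S(S(mul(Z, add(SSSZ, Z)))))))))))
  step 32: S^9(Z)

Term B:
  start: add(add(add(SSZ, S^4(Z)), add(SZ, Z)), add(add(Z, Z), add(SZ, Z)))
  step 1: add(add(S(add(SZ, S^4(Z))), add(SZ, Z)), add(add(Z, Z), add(SZ, Z)))
  step 2: add(S(add(add(SZ, S^4(Z)), add(SZ, Z))), add(add(Z, Z), add(SZ, Z)))
  step 3: S(add(add(add(SZ, S^4(Z)), add(SZ, Z)), add(add(Z, Z), add(SZ, Z))))
  step 4: S(add(add(S(add(Z, S^4(Z))), add(SZ, Z)), add(add(Z, Z), add(SZ, Z))))
  step 5: S(add(S(add(add(Z, S^4(Z)), add(SZ, Z))), add(add(Z, Z), add(SZ, Z))))
  step 6: S(S(add(add(add(Z, S^4(Z)), add(SZ, Z)), add(add(Z, Z), add(SZ, Z)))))
  step 7: S(S(add(add(S^4(Z), add(SZ, Z)), add(add(Z, Z), add(SZ, Z)))))
  step 8: S(S(add(S(add(SSSZ, add(SZ, Z))), add(add(Z, Z), add(SZ, Z)))))
  step 9: S(S(S(add(add(SSSZ, add(SZ, Z)), add(add(Z, Z), add(SZ, Z))))))
  step 10: S(S(S(add(S(add(SSZ, add(SZ, Z))), add(add(Z, Z), add(SZ, Z))))))
  step 11: S(S(S(S(add(add(SSZ, add(SZ, Z)), add(add(Z, Z), add(SZ, Z)))))))
  step 12: S(S(S(S(add(S(add(SZ, add(SZ, Z))), add(add(Z, Z), add(SZ, Z)))))))
  step 13: S(S(S(S(S(add(add(SZ, add(SZ, Z)), add(add(Z, Z), add(SZ, Z))))))))
  step 14: S(S(S(S(S(add(S(add(Z, add(SZ, Z))), add(add(Z, Z), add(SZ, Z))))))))
  step 15: S(S(S(S(S(S(add(add(Z, add(SZ, Z)), add(add(Z, Z), add(SZ, Z)))))))))
  step 16: S(S(S(S(S(S(add(add(SZ, Z), add(add(Z, Z), add(SZ, Z)))))))))
  step 17: S(S(S(S(S(S(add(S(add(Z, Z)), add(add(Z, Z), add(SZ, Z)))))))))
  step 18: S(S(S(S(S(S(S(add(add(Z, Z), add(add(Z, Z), add(SZ, Z))))))))))
  step 19: S(S(S(S(S(S(S(add(Z, add(add(Z, Z), add(SZ, Z))))))))))
  step 20: S(S(S(S(S(S(S(add(add(Z, Z), add(SZ, Z)))))))))
  step 21: S(S(S(S(S(S(S(add(Z, add(SZ, Z)))))))))
  step 22: S(S(S(S(S(S(S(add(SZ, Z))))))))
  step 23: S(S(S(S(S(S(S(S(add(Z, Z)))))))))
  step 24: S^8(Z)

Answer: DIFFERENT — A ⇓ S^9(Z), B ⇓ S^8(Z)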